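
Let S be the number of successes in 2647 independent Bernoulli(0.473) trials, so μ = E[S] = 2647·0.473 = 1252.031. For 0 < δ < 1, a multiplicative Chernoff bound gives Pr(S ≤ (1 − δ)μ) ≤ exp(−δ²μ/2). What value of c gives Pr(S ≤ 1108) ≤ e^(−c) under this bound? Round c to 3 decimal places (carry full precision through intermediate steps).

8.285

Write 1108 = (1 − δ)μ, so δ = 1 − 1108/1252.031 = 0.1150379…
Then the exponent is δ²μ/2 = (μ − 1108)²/(2μ) = 8.284511.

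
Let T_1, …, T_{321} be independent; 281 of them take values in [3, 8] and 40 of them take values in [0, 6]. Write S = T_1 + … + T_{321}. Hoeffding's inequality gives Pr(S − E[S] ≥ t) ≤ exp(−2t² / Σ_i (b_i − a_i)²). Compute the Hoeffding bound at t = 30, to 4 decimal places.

0.8084

Σ(b_i − a_i)² = 281·5² + 40·6² = 8465.
Exponent = 2·30² / 8465 = 0.21264.
Bound = exp(−0.21264) = 0.80845.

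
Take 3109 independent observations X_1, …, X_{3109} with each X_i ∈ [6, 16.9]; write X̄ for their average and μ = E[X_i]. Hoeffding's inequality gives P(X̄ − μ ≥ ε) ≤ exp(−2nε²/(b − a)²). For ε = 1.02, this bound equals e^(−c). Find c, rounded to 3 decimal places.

c = 2nε²/(b − a)² = 2·3109·1.02² / 10.9² = 54.4500.

54.450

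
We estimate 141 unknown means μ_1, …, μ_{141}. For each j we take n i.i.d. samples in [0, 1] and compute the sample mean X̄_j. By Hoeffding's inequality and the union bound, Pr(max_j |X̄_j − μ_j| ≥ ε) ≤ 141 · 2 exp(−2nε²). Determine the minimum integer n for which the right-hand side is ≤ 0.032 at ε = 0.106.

Need 2·141·exp(−2nε²) ≤ 0.032, i.e. exp(−2nε²) ≤ 0.032/282.
So 2nε² ≥ ln(282/0.032) = 9.083926.
Hence n ≥ 9.083926/(2·0.106²) = 404.233.
The smallest integer n is 405.

405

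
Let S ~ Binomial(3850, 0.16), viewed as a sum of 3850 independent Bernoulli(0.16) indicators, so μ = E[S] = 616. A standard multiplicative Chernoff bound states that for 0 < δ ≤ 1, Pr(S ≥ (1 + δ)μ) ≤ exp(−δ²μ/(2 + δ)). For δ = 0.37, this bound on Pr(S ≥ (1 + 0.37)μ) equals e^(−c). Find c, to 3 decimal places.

c = δ²μ/(2 + δ) = 0.37²·616/(2 + 0.37) = 35.5824.

35.582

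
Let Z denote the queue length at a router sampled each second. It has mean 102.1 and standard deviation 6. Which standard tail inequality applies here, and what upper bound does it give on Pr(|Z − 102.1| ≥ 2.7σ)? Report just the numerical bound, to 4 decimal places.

0.1372

Mean and variance are known, so Chebyshev's inequality applies.
Chebyshev: Pr(|Z − μ| ≥ t) ≤ Var(Z)/t².
Var(Z) = σ² = 6² = 36.
t = 2.7·6 = 16.2.
Bound = 36 / 262.44 = 0.1372.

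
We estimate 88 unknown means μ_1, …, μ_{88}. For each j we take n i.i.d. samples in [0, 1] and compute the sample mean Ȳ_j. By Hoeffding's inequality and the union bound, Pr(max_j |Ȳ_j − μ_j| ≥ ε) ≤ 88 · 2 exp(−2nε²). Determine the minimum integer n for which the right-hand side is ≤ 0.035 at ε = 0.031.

Need 2·88·exp(−2nε²) ≤ 0.035, i.e. exp(−2nε²) ≤ 0.035/176.
So 2nε² ≥ ln(176/0.035) = 8.522891.
Hence n ≥ 8.522891/(2·0.031²) = 4434.387.
The smallest integer n is 4435.

4435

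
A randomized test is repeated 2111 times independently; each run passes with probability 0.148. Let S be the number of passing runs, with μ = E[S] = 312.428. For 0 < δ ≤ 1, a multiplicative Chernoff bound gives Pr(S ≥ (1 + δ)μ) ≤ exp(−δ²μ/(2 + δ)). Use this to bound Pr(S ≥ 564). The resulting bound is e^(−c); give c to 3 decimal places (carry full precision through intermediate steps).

Write 564 = (1 + δ)μ, so δ = 564/312.428 − 1 = 0.8052159…
Then the exponent is δ²μ/(2 + δ) = (564 − μ)² / (μ·(2 + δ)) = 72.211832.

72.212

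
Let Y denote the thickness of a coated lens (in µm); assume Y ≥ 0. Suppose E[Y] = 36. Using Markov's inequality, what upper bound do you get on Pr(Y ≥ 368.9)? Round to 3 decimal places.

0.098

Markov's inequality: for a non-negative random variable, Pr(Y ≥ a) ≤ E[Y]/a.
Here E[Y] = 36 and a = 368.9, so the bound is 36/368.9 = 0.0976.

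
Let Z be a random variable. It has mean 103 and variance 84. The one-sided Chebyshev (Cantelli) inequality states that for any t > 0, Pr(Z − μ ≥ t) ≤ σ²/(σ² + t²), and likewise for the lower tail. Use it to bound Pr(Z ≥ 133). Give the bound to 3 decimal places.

Here σ² = 84 and t = 30, so σ² + t² = 984.
Cantelli's bound: 84/984 = 0.0854.

0.085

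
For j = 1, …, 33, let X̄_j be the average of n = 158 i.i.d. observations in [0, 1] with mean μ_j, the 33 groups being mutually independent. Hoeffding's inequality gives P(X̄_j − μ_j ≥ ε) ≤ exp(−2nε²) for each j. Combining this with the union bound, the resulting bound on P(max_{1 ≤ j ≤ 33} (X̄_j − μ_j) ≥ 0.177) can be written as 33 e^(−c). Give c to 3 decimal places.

Union bound over the 33 events: P(max_{1 ≤ j ≤ 33} (X̄_j − μ_j) ≥ 0.177) ≤ 33·exp(−2nε²) = 33 exp(−2·158·0.177²).
So c = 2·158·0.177² = 9.9000.

9.900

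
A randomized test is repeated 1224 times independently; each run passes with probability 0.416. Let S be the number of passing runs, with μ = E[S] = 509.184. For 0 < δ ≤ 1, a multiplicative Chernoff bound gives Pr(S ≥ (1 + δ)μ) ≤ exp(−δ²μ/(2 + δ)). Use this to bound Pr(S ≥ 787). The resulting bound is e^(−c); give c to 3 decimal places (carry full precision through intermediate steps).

59.545

Write 787 = (1 + δ)μ, so δ = 787/509.184 − 1 = 0.5456102…
Then the exponent is δ²μ/(2 + δ) = (787 − μ)² / (μ·(2 + δ)) = 59.545350.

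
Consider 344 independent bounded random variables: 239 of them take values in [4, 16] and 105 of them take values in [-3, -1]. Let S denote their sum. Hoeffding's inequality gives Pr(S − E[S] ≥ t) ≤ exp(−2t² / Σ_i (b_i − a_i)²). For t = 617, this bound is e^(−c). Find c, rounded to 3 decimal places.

21.856

Σ(b_i − a_i)² = 239·12² + 105·2² = 34836.
c = 2t² / 34836 = 2·617² / 34836 = 21.8561.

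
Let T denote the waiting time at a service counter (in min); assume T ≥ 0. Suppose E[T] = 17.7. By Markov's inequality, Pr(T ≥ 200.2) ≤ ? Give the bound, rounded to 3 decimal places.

0.088

Markov's inequality: for a non-negative random variable, Pr(T ≥ a) ≤ E[T]/a.
Here E[T] = 17.7 and a = 200.2, so the bound is 17.7/200.2 = 0.0884.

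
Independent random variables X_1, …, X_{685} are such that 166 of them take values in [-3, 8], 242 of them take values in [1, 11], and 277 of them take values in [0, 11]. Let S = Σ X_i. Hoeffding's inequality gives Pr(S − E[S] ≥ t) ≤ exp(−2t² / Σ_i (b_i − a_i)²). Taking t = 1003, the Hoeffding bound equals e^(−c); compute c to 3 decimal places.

Σ(b_i − a_i)² = 166·11² + 242·10² + 277·11² = 77803.
c = 2t² / 77803 = 2·1003² / 77803 = 25.8604.

25.860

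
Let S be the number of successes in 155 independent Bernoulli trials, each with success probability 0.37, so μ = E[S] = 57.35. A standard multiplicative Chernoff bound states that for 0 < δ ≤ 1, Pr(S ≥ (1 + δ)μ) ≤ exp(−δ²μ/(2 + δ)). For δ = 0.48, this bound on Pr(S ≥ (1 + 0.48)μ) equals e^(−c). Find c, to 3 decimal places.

5.328

c = δ²μ/(2 + δ) = 0.48²·57.35/(2 + 0.48) = 5.3280.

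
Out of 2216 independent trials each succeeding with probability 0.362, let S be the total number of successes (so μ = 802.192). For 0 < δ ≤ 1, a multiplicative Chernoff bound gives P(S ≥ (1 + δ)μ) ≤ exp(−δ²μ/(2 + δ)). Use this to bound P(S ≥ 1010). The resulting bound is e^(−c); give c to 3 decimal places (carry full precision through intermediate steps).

23.830

Write 1010 = (1 + δ)μ, so δ = 1010/802.192 − 1 = 0.2590502…
Then the exponent is δ²μ/(2 + δ) = (1010 − μ)² / (μ·(2 + δ)) = 23.829796.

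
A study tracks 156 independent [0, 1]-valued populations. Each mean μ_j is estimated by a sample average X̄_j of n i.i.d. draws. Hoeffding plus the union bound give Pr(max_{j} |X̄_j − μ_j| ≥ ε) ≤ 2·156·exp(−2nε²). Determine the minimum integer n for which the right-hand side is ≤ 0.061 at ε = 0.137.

228

Need 2·156·exp(−2nε²) ≤ 0.061, i.e. exp(−2nε²) ≤ 0.061/312.
So 2nε² ≥ ln(312/0.061) = 8.539885.
Hence n ≥ 8.539885/(2·0.137²) = 227.500.
The smallest integer n is 228.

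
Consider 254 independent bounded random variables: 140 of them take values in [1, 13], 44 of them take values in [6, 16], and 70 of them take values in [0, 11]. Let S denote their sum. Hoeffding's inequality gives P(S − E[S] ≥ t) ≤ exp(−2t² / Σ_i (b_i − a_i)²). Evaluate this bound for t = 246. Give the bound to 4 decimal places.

0.0256

Σ(b_i − a_i)² = 140·12² + 44·10² + 70·11² = 33030.
Exponent = 2·246² / 33030 = 3.66431.
Bound = exp(−3.66431) = 0.02562.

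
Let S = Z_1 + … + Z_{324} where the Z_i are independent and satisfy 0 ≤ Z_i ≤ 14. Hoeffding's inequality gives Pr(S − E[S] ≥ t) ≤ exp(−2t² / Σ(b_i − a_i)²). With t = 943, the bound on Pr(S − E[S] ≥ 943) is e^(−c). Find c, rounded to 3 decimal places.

Σ(b_i − a_i)² = 324·(14)² = 63504.
c = 2t²/63504 = 2·943²/63504 = 28.0061.

28.006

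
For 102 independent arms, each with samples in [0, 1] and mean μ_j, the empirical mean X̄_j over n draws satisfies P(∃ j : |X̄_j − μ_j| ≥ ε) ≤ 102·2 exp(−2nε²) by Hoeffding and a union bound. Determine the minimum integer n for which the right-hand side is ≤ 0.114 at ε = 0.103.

Need 2·102·exp(−2nε²) ≤ 0.114, i.e. exp(−2nε²) ≤ 0.114/204.
So 2nε² ≥ ln(204/0.114) = 7.489677.
Hence n ≥ 7.489677/(2·0.103²) = 352.987.
The smallest integer n is 353.

353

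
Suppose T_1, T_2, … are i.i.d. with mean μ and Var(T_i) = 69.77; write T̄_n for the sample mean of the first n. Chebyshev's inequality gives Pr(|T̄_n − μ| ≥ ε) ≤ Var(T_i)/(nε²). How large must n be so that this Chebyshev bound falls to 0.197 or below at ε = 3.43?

Require 69.77/(n·3.43²) ≤ 0.197, i.e. n ≥ 69.77/(0.197·3.43²) = 30.103.
The smallest integer n is 31.

31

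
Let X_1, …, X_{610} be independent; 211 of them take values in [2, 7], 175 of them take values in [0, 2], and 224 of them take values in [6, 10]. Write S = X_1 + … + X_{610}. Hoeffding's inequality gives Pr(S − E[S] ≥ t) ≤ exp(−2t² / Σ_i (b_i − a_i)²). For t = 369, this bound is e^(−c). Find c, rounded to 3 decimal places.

Σ(b_i − a_i)² = 211·5² + 175·2² + 224·4² = 9559.
c = 2t² / 9559 = 2·369² / 9559 = 28.4885.

28.489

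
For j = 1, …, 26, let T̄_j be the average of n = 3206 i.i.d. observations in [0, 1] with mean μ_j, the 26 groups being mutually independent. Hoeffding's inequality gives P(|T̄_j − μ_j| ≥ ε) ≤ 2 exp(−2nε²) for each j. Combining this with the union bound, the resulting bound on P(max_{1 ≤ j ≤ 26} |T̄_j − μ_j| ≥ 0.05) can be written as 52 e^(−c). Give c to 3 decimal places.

Union bound over the 26 events: P(max_{1 ≤ j ≤ 26} |T̄_j − μ_j| ≥ 0.05) ≤ 26·2·exp(−2nε²) = 52 exp(−2·3206·0.05²).
So c = 2·3206·0.05² = 16.0300.

16.030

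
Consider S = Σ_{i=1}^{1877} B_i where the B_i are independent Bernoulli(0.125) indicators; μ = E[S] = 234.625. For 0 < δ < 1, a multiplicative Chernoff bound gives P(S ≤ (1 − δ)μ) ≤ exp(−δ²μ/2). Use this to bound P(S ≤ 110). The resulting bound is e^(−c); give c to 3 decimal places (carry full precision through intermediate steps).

33.098

Write 110 = (1 − δ)μ, so δ = 1 − 110/234.625 = 0.5311668…
Then the exponent is δ²μ/2 = (μ − 110)²/(2μ) = 33.098328.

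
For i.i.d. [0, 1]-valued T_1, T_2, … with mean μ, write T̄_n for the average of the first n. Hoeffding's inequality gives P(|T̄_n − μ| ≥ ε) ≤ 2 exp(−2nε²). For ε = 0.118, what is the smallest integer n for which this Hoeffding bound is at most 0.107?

106

Require 2·exp(−2nε²) ≤ 0.107, i.e. 2nε² ≥ ln(2/0.107) = 2.928074.
So n ≥ 2.928074 / (2·0.118²) = 105.145.
The smallest integer n is 106.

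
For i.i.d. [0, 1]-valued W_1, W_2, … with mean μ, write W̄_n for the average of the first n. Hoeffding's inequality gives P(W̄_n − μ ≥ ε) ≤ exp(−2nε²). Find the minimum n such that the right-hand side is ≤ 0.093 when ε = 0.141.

60

Require exp(−2nε²) ≤ 0.093, i.e. 2nε² ≥ ln(1/0.093) = 2.375156.
So n ≥ 2.375156 / (2·0.141²) = 59.734.
The smallest integer n is 60.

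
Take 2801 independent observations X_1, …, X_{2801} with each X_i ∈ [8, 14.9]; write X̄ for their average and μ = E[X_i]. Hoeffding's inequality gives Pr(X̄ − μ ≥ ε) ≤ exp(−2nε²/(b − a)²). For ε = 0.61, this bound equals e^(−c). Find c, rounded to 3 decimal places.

43.783

c = 2nε²/(b − a)² = 2·2801·0.61² / 6.9² = 43.7829.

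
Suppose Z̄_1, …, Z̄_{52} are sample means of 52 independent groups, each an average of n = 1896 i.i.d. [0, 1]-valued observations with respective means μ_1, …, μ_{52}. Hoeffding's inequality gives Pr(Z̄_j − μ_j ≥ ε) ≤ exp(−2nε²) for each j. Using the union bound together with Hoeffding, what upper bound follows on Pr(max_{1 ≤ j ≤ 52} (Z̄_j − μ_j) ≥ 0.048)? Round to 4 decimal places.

Per-experiment Hoeffding bound: exp(−2·1896·0.048²) = exp(−8.73677) = 0.00016057.
Union bound over 52 events: 52·0.00016057 = 0.00835.

0.0083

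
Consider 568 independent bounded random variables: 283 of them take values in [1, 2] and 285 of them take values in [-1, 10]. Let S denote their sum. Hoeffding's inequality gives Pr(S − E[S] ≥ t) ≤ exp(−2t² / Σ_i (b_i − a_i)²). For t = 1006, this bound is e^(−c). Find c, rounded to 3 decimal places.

58.217

Σ(b_i − a_i)² = 283·1² + 285·11² = 34768.
c = 2t² / 34768 = 2·1006² / 34768 = 58.2165.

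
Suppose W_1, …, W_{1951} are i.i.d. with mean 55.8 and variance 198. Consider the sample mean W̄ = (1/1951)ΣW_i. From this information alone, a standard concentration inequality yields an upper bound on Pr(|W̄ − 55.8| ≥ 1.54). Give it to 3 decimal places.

0.043

With mean and variance of each term known, Chebyshev's inequality bounds the deviation of the sum (or sample mean).
Var(W̄) = Var(W_i)/n = 198/1951 = 0.10149.
Chebyshev: Pr(|W̄ − 55.8| ≥ 1.54) ≤ Var(W̄)/(1.54)² = 198/(1951·1.54²) = 0.0428.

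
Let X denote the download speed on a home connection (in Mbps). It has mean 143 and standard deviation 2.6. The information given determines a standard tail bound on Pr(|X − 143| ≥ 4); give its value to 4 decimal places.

Mean and variance are known, so Chebyshev's inequality applies.
Chebyshev: Pr(|X − μ| ≥ t) ≤ Var(X)/t².
Var(X) = σ² = 2.6² = 6.76.
Bound = 6.76 / 16 = 0.4225.

0.4225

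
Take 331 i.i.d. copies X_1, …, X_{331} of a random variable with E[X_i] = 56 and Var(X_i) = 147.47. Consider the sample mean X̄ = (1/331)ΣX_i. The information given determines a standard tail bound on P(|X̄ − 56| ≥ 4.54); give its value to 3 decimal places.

0.022

With mean and variance of each term known, Chebyshev's inequality bounds the deviation of the sum (or sample mean).
Var(X̄) = Var(X_i)/n = 147.47/331 = 0.44553.
Chebyshev: P(|X̄ − 56| ≥ 4.54) ≤ Var(X̄)/(4.54)² = 147.47/(331·4.54²) = 0.0216.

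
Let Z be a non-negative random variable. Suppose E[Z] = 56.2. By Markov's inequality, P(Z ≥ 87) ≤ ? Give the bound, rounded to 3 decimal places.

0.646

Markov's inequality: for a non-negative random variable, P(Z ≥ a) ≤ E[Z]/a.
Here E[Z] = 56.2 and a = 87, so the bound is 56.2/87 = 0.6460.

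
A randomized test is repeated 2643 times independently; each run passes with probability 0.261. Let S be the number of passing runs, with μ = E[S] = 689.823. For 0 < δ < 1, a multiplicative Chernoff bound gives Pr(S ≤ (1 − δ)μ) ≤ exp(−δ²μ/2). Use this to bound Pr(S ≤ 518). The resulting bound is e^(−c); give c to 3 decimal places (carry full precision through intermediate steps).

Write 518 = (1 − δ)μ, so δ = 1 − 518/689.823 = 0.2490827…
Then the exponent is δ²μ/2 = (μ − 518)²/(2μ) = 21.399071.

21.399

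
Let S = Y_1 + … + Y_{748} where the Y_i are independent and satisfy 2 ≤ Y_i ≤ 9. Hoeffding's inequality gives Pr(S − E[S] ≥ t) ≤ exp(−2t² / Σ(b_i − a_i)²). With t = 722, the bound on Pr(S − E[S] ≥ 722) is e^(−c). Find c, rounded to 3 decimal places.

Σ(b_i − a_i)² = 748·(7)² = 36652.
c = 2t²/36652 = 2·722²/36652 = 28.4451.

28.445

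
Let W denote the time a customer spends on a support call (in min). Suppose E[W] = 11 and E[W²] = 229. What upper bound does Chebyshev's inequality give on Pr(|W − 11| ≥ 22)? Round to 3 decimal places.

0.223

Var(W) = E[W²] − (E[W])² = 229 − 121 = 108.
Chebyshev's inequality: Pr(|W − μ| ≥ t) ≤ Var(W)/t² = 108/484 = 0.2231.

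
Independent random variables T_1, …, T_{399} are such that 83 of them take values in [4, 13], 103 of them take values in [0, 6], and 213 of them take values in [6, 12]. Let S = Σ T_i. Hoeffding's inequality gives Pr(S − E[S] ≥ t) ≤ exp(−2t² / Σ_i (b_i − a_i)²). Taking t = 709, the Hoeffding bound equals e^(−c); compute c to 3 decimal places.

55.548

Σ(b_i − a_i)² = 83·9² + 103·6² + 213·6² = 18099.
c = 2t² / 18099 = 2·709² / 18099 = 55.5479.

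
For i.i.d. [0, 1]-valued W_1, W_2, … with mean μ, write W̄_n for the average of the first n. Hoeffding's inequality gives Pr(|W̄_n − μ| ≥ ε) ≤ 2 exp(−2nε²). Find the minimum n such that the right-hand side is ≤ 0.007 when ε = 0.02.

7069

Require 2·exp(−2nε²) ≤ 0.007, i.e. 2nε² ≥ ln(2/0.007) = 5.654992.
So n ≥ 5.654992 / (2·0.02²) = 7068.740.
The smallest integer n is 7069.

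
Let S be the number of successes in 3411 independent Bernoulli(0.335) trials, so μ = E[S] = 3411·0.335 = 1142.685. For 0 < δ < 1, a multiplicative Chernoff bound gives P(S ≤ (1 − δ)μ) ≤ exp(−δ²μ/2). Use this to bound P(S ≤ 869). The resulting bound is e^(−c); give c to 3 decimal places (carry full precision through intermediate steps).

32.775

Write 869 = (1 − δ)μ, so δ = 1 − 869/1142.685 = 0.2395105…
Then the exponent is δ²μ/2 = (μ − 869)²/(2μ) = 32.775209.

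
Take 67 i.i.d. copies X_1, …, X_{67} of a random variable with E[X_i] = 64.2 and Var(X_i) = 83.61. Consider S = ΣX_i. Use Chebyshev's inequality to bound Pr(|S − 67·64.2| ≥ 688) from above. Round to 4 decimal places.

Var(S) = n·Var(X_i) = 67·83.61 = 5601.87.
Chebyshev: Pr(|S − 67·64.2| ≥ 688) ≤ Var(S)/688² = 5601.87/473344 = 0.0118.

0.0118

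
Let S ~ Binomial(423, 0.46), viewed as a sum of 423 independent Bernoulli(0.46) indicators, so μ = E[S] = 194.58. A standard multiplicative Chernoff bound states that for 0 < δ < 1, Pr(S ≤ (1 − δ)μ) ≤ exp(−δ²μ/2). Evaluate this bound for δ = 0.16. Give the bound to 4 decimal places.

0.0829

Exponent = δ²μ/2 = 0.16²·194.58/2 = 2.4906.
Bound = exp(−2.4906) = 0.08286.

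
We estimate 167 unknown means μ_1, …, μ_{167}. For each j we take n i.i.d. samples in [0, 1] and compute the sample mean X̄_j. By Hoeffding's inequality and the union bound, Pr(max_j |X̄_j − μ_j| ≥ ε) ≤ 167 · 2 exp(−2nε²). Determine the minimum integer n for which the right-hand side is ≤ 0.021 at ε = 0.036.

Need 2·167·exp(−2nε²) ≤ 0.021, i.e. exp(−2nε²) ≤ 0.021/334.
So 2nε² ≥ ln(334/0.021) = 9.674374.
Hence n ≥ 9.674374/(2·0.036²) = 3732.397.
The smallest integer n is 3733.

3733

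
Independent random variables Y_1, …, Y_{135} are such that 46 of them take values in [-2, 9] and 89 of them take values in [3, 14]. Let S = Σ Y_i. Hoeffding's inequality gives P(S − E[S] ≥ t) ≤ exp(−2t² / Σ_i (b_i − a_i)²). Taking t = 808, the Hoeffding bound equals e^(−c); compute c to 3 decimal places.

Σ(b_i − a_i)² = 46·11² + 89·11² = 16335.
c = 2t² / 16335 = 2·808² / 16335 = 79.9344.

79.934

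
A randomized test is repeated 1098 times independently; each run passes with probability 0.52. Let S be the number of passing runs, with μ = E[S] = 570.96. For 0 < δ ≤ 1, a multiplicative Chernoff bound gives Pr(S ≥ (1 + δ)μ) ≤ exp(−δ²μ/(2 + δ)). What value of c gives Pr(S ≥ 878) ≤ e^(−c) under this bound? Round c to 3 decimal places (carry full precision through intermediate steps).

65.063

Write 878 = (1 + δ)μ, so δ = 878/570.96 − 1 = 0.537761…
Then the exponent is δ²μ/(2 + δ) = (878 − μ)² / (μ·(2 + δ)) = 65.062915.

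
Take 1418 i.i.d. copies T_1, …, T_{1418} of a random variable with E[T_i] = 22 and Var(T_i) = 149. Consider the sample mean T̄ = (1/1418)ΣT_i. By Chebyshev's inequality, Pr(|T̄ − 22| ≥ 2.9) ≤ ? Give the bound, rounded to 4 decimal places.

Var(T̄) = Var(T_i)/n = 149/1418 = 0.10508.
Chebyshev: Pr(|T̄ − 22| ≥ 2.9) ≤ Var(T̄)/(2.9)² = 149/(1418·2.9²) = 0.0125.

0.0125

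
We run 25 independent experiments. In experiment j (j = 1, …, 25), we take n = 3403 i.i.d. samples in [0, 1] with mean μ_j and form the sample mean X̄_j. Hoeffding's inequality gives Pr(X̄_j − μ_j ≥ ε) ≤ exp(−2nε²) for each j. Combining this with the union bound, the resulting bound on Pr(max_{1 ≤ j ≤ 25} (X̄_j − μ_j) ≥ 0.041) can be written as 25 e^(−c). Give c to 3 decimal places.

Union bound over the 25 events: Pr(max_{1 ≤ j ≤ 25} (X̄_j − μ_j) ≥ 0.041) ≤ 25·exp(−2nε²) = 25 exp(−2·3403·0.041²).
So c = 2·3403·0.041² = 11.4409.

11.441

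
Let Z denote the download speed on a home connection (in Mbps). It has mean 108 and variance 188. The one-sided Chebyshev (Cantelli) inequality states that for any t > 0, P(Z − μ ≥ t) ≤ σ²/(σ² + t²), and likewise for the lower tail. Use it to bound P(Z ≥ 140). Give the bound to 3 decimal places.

0.155

Here σ² = 188 and t = 32, so σ² + t² = 1212.
Cantelli's bound: 188/1212 = 0.1551.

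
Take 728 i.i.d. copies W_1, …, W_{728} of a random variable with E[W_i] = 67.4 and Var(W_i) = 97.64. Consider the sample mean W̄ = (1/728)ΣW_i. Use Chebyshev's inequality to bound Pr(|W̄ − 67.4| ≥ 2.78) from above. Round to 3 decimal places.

Var(W̄) = Var(W_i)/n = 97.64/728 = 0.13412.
Chebyshev: Pr(|W̄ − 67.4| ≥ 2.78) ≤ Var(W̄)/(2.78)² = 97.64/(728·2.78²) = 0.0174.

0.017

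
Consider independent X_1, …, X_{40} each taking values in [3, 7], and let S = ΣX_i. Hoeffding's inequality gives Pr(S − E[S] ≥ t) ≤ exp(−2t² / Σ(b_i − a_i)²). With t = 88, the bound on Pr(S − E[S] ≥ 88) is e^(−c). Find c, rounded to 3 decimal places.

Σ(b_i − a_i)² = 40·(4)² = 640.
c = 2t²/640 = 2·88²/640 = 24.2000.

24.200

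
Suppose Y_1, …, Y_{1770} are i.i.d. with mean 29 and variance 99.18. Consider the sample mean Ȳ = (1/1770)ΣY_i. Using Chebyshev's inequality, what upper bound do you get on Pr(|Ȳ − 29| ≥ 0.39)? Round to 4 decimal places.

0.3684

Var(Ȳ) = Var(Y_i)/n = 99.18/1770 = 0.056034.
Chebyshev: Pr(|Ȳ − 29| ≥ 0.39) ≤ Var(Ȳ)/(0.39)² = 99.18/(1770·0.39²) = 0.3684.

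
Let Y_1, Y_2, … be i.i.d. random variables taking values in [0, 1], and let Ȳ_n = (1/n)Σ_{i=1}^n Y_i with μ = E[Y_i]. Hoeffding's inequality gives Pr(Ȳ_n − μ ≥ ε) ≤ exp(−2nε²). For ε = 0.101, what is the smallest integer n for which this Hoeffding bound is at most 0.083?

Require exp(−2nε²) ≤ 0.083, i.e. 2nε² ≥ ln(1/0.083) = 2.488915.
So n ≥ 2.488915 / (2·0.101²) = 121.994.
The smallest integer n is 122.

122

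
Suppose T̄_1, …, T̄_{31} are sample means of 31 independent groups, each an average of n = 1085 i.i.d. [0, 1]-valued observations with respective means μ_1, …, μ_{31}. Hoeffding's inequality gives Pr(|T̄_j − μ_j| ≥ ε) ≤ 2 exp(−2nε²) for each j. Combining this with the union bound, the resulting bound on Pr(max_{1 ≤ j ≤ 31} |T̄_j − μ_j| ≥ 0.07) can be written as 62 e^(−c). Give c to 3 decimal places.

10.633

Union bound over the 31 events: Pr(max_{1 ≤ j ≤ 31} |T̄_j − μ_j| ≥ 0.07) ≤ 31·2·exp(−2nε²) = 62 exp(−2·1085·0.07²).
So c = 2·1085·0.07² = 10.6330.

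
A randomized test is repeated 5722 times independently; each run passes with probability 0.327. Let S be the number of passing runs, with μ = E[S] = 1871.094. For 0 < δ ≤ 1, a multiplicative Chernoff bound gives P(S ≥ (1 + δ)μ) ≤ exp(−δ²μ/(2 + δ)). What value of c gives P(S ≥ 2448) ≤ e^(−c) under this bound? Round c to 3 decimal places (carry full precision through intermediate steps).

77.058

Write 2448 = (1 + δ)μ, so δ = 2448/1871.094 − 1 = 0.3083255…
Then the exponent is δ²μ/(2 + δ) = (2448 − μ)² / (μ·(2 + δ)) = 77.057951.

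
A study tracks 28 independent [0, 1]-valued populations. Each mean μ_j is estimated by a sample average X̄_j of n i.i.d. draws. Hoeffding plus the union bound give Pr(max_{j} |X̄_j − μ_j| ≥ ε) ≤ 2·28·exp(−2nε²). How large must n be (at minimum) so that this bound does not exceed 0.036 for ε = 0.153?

Need 2·28·exp(−2nε²) ≤ 0.036, i.e. exp(−2nε²) ≤ 0.036/56.
So 2nε² ≥ ln(56/0.036) = 7.349588.
Hence n ≥ 7.349588/(2·0.153²) = 156.982.
The smallest integer n is 157.

157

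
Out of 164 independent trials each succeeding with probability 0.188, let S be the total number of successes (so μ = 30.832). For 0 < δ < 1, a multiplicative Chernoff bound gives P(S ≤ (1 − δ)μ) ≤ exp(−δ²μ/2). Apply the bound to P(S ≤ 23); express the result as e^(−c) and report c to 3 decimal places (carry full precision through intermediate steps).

0.995

Write 23 = (1 − δ)μ, so δ = 1 − 23/30.832 = 0.2540218…
Then the exponent is δ²μ/2 = (μ − 23)²/(2μ) = 0.994749.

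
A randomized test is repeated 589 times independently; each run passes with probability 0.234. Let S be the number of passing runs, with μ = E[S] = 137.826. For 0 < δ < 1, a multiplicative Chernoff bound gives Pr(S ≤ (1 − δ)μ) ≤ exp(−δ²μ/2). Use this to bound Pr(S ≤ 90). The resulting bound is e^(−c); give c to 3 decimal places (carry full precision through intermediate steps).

8.298

Write 90 = (1 − δ)μ, so δ = 1 − 90/137.826 = 0.3470027…
Then the exponent is δ²μ/2 = (μ − 90)²/(2μ) = 8.297877.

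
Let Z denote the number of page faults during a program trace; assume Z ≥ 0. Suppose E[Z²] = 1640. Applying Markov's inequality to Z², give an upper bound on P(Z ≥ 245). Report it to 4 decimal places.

0.0273

Since Z ≥ 0, the event {Z ≥ 245} is the same as {Z² ≥ 60025}.
Markov's inequality applied to Z² gives P(Z² ≥ 60025) ≤ E[Z²]/60025 = 1640/60025 = 0.0273.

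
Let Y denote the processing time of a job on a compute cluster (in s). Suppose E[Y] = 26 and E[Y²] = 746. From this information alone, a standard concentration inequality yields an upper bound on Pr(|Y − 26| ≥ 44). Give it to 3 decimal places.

0.036

The first two moments determine the variance, so Chebyshev's inequality is the sharpest standard bound available.
Var(Y) = E[Y²] − (E[Y])² = 746 − 676 = 70.
Chebyshev's inequality: Pr(|Y − μ| ≥ t) ≤ Var(Y)/t² = 70/1936 = 0.0362.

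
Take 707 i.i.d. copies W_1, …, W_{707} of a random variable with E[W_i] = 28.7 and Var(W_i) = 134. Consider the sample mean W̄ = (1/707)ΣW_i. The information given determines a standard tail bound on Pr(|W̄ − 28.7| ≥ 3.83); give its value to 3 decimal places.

0.013

With mean and variance of each term known, Chebyshev's inequality bounds the deviation of the sum (or sample mean).
Var(W̄) = Var(W_i)/n = 134/707 = 0.18953.
Chebyshev: Pr(|W̄ − 28.7| ≥ 3.83) ≤ Var(W̄)/(3.83)² = 134/(707·3.83²) = 0.0129.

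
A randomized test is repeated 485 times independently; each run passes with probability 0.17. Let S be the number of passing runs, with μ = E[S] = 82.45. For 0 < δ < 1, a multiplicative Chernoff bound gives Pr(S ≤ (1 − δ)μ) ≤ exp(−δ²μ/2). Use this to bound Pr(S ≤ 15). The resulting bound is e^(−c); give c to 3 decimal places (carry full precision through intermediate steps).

27.589

Write 15 = (1 − δ)μ, so δ = 1 − 15/82.45 = 0.8180716…
Then the exponent is δ²μ/2 = (μ − 15)²/(2μ) = 27.589463.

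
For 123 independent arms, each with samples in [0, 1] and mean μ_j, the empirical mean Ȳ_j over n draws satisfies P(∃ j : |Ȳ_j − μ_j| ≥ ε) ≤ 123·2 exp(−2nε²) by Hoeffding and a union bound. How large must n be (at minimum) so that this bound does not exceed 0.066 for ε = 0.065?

974

Need 2·123·exp(−2nε²) ≤ 0.066, i.e. exp(−2nε²) ≤ 0.066/246.
So 2nε² ≥ ln(246/0.066) = 8.223432.
Hence n ≥ 8.223432/(2·0.065²) = 973.187.
The smallest integer n is 974.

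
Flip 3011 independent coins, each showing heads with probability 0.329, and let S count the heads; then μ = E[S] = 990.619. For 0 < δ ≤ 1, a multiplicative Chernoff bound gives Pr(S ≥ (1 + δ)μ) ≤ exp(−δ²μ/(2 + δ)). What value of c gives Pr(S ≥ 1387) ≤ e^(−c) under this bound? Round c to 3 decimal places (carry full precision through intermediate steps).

66.082

Write 1387 = (1 + δ)μ, so δ = 1387/990.619 − 1 = 0.4001347…
Then the exponent is δ²μ/(2 + δ) = (1387 − μ)² / (μ·(2 + δ)) = 66.082033.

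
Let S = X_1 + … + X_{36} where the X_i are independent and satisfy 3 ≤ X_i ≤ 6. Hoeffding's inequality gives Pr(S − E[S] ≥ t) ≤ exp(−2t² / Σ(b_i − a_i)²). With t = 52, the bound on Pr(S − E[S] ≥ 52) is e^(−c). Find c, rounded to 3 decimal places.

Σ(b_i − a_i)² = 36·(3)² = 324.
c = 2t²/324 = 2·52²/324 = 16.6914.

16.691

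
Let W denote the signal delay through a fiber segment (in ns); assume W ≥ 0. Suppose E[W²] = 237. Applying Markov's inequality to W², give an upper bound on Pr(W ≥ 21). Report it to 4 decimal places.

Since W ≥ 0, the event {W ≥ 21} is the same as {W² ≥ 441}.
Markov's inequality applied to W² gives Pr(W² ≥ 441) ≤ E[W²]/441 = 237/441 = 0.5374.

0.5374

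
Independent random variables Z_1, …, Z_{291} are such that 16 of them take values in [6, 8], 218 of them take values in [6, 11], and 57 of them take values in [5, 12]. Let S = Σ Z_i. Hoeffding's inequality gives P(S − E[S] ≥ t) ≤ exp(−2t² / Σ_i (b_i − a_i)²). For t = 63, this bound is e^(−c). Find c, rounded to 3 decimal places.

Σ(b_i − a_i)² = 16·2² + 218·5² + 57·7² = 8307.
c = 2t² / 8307 = 2·63² / 8307 = 0.9556.

0.956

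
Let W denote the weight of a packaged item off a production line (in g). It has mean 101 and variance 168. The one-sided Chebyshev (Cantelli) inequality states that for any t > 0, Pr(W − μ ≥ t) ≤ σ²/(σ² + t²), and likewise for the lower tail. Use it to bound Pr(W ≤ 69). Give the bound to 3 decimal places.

0.141

Here σ² = 168 and t = 32, so σ² + t² = 1192.
Cantelli's bound: 168/1192 = 0.1409.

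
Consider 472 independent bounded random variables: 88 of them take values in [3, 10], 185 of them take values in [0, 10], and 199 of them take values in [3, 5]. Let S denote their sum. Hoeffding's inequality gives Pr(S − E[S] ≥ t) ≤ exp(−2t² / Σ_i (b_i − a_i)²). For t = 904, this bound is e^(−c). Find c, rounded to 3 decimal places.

Σ(b_i − a_i)² = 88·7² + 185·10² + 199·2² = 23608.
c = 2t² / 23608 = 2·904² / 23608 = 69.2321.

69.232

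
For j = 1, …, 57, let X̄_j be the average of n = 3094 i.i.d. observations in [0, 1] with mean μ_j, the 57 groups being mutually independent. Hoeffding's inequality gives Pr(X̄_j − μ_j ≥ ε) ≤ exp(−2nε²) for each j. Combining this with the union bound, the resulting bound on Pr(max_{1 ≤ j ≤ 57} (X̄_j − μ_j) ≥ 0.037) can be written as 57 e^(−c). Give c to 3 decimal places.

Union bound over the 57 events: Pr(max_{1 ≤ j ≤ 57} (X̄_j − μ_j) ≥ 0.037) ≤ 57·exp(−2nε²) = 57 exp(−2·3094·0.037²).
So c = 2·3094·0.037² = 8.4714.

8.471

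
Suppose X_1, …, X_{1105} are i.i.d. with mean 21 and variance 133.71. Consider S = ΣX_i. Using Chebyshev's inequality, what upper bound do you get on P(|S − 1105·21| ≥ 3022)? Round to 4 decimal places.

Var(S) = n·Var(X_i) = 1105·133.71 = 147749.55.
Chebyshev: P(|S − 1105·21| ≥ 3022) ≤ Var(S)/3022² = 147749.55/9132484 = 0.0162.

0.0162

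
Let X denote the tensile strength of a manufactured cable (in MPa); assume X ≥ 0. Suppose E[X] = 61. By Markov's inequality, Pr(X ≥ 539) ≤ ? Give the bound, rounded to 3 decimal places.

Markov's inequality: for a non-negative random variable, Pr(X ≥ a) ≤ E[X]/a.
Here E[X] = 61 and a = 539, so the bound is 61/539 = 0.1132.

0.113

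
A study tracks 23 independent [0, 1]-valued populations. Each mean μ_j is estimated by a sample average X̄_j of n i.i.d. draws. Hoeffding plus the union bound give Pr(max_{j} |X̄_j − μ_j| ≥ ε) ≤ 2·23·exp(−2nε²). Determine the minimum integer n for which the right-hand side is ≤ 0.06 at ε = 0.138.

175

Need 2·23·exp(−2nε²) ≤ 0.06, i.e. exp(−2nε²) ≤ 0.06/46.
So 2nε² ≥ ln(46/0.06) = 6.642052.
Hence n ≥ 6.642052/(2·0.138²) = 174.387.
The smallest integer n is 175.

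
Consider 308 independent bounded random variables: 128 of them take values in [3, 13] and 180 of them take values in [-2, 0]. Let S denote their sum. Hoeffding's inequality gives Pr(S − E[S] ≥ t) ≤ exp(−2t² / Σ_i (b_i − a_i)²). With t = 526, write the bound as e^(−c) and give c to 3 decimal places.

Σ(b_i − a_i)² = 128·10² + 180·2² = 13520.
c = 2t² / 13520 = 2·526² / 13520 = 40.9284.

40.928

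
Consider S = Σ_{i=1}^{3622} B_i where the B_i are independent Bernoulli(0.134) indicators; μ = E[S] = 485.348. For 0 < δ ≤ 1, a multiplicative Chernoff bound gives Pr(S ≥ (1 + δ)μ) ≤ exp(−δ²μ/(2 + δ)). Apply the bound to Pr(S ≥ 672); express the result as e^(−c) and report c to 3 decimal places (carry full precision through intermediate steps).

Write 672 = (1 + δ)μ, so δ = 672/485.348 − 1 = 0.3845735…
Then the exponent is δ²μ/(2 + δ) = (672 − μ)² / (μ·(2 + δ)) = 30.102414.

30.102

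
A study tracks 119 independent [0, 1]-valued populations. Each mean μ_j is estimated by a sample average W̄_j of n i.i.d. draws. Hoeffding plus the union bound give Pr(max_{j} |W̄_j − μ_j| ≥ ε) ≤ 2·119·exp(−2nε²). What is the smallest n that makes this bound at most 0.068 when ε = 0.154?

Need 2·119·exp(−2nε²) ≤ 0.068, i.e. exp(−2nε²) ≤ 0.068/238.
So 2nε² ≥ ln(238/0.068) = 8.160518.
Hence n ≥ 8.160518/(2·0.154²) = 172.047.
The smallest integer n is 173.

173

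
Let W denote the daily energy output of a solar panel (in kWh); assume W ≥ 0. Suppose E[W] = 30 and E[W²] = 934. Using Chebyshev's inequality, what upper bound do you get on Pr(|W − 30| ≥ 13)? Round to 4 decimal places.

0.2012

Var(W) = E[W²] − (E[W])² = 934 − 900 = 34.
Chebyshev's inequality: Pr(|W − μ| ≥ t) ≤ Var(W)/t² = 34/169 = 0.2012.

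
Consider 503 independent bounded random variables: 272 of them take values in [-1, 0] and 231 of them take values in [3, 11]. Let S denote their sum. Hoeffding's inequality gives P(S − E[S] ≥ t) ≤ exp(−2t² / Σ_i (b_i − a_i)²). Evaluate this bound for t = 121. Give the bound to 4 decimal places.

Σ(b_i − a_i)² = 272·1² + 231·8² = 15056.
Exponent = 2·121² / 15056 = 1.94487.
Bound = exp(−1.94487) = 0.14301.

0.1430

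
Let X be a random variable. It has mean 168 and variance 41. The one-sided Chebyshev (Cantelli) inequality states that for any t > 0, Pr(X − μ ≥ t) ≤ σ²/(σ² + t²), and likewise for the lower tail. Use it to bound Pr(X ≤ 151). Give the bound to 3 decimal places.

Here σ² = 41 and t = 17, so σ² + t² = 330.
Cantelli's bound: 41/330 = 0.1242.

0.124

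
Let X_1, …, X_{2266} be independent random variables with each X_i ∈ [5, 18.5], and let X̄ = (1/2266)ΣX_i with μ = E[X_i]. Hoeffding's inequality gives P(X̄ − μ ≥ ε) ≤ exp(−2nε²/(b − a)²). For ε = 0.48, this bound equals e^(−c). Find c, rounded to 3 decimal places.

5.729

c = 2nε²/(b − a)² = 2·2266·0.48² / 13.5² = 5.7293.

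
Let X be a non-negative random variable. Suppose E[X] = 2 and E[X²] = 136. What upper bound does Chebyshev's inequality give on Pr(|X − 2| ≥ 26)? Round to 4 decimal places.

0.1953

Var(X) = E[X²] − (E[X])² = 136 − 4 = 132.
Chebyshev's inequality: Pr(|X − μ| ≥ t) ≤ Var(X)/t² = 132/676 = 0.1953.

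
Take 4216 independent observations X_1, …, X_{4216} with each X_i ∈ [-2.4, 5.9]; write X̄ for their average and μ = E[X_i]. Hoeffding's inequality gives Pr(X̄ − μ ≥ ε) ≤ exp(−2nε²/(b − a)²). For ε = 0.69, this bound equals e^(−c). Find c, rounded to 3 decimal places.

c = 2nε²/(b − a)² = 2·4216·0.69² / 8.3² = 58.2737.

58.274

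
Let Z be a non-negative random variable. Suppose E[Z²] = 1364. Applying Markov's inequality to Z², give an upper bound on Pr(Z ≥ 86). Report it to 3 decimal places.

0.184

Since Z ≥ 0, the event {Z ≥ 86} is the same as {Z² ≥ 7396}.
Markov's inequality applied to Z² gives Pr(Z² ≥ 7396) ≤ E[Z²]/7396 = 1364/7396 = 0.1844.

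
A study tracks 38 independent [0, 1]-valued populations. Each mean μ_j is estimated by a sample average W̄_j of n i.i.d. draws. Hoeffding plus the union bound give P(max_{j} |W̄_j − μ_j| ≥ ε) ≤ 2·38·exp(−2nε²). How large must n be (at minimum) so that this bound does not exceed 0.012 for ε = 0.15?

Need 2·38·exp(−2nε²) ≤ 0.012, i.e. exp(−2nε²) ≤ 0.012/76.
So 2nε² ≥ ln(76/0.012) = 8.753582.
Hence n ≥ 8.753582/(2·0.15²) = 194.524.
The smallest integer n is 195.

195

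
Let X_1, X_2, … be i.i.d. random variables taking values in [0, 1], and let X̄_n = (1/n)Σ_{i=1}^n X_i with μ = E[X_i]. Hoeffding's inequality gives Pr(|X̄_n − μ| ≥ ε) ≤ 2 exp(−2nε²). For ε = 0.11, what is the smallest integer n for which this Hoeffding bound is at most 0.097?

126

Require 2·exp(−2nε²) ≤ 0.097, i.e. 2nε² ≥ ln(2/0.097) = 3.026191.
So n ≥ 3.026191 / (2·0.11²) = 125.049.
The smallest integer n is 126.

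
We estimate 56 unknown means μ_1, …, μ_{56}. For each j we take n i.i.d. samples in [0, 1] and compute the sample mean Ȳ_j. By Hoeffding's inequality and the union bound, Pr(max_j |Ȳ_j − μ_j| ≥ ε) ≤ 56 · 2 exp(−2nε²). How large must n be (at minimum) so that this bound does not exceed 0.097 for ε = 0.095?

Need 2·56·exp(−2nε²) ≤ 0.097, i.e. exp(−2nε²) ≤ 0.097/112.
So 2nε² ≥ ln(112/0.097) = 7.051543.
Hence n ≥ 7.051543/(2·0.095²) = 390.667.
The smallest integer n is 391.

391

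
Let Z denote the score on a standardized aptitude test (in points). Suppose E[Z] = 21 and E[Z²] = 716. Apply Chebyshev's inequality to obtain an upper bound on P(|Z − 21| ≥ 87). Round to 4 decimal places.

Var(Z) = E[Z²] − (E[Z])² = 716 − 441 = 275.
Chebyshev's inequality: P(|Z − μ| ≥ t) ≤ Var(Z)/t² = 275/7569 = 0.0363.

0.0363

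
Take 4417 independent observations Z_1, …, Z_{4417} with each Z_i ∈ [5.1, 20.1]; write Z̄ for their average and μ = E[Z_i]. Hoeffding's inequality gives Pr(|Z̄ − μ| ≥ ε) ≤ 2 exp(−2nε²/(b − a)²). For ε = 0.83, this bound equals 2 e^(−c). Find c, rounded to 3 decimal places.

27.048

c = 2nε²/(b − a)² = 2·4417·0.83² / 15² = 27.0477.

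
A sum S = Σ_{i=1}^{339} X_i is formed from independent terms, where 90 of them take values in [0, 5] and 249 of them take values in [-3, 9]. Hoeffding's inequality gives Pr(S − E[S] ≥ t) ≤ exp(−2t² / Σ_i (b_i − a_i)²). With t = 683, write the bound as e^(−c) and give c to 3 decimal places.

24.484

Σ(b_i − a_i)² = 90·5² + 249·12² = 38106.
c = 2t² / 38106 = 2·683² / 38106 = 24.4838.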